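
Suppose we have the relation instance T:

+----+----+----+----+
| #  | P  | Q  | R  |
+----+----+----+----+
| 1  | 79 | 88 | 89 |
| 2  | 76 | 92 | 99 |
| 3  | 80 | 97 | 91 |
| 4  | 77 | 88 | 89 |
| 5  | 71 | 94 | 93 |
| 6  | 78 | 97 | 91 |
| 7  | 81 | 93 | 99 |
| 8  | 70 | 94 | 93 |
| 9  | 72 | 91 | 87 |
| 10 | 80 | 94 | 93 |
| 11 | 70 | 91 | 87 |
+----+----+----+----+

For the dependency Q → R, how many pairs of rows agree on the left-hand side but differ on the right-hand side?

0

Q=88: all 2 rows agree on R — 0 pairs.
Q=97: all 2 rows agree on R — 0 pairs.
Q=94: all 3 rows agree on R — 0 pairs.
Q=91: all 2 rows agree on R — 0 pairs.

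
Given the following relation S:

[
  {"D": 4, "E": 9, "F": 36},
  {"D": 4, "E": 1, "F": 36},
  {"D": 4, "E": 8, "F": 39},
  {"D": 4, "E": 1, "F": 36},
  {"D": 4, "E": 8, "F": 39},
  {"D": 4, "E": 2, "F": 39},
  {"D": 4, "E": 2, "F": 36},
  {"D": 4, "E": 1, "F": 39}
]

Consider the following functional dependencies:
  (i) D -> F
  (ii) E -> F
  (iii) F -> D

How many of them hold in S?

1

(i) D -> F: D=4: 8 rows → F takes values {36, 39} — violation — fails.
(ii) E -> F: E=1: 3 rows → F takes values {36, 39} — violation; E=2: 2 rows → F takes values {39, 36} — violation — fails.
(iii) F -> D: every LHS value maps to a single RHS value — holds.
1 of the 3 dependencies holds.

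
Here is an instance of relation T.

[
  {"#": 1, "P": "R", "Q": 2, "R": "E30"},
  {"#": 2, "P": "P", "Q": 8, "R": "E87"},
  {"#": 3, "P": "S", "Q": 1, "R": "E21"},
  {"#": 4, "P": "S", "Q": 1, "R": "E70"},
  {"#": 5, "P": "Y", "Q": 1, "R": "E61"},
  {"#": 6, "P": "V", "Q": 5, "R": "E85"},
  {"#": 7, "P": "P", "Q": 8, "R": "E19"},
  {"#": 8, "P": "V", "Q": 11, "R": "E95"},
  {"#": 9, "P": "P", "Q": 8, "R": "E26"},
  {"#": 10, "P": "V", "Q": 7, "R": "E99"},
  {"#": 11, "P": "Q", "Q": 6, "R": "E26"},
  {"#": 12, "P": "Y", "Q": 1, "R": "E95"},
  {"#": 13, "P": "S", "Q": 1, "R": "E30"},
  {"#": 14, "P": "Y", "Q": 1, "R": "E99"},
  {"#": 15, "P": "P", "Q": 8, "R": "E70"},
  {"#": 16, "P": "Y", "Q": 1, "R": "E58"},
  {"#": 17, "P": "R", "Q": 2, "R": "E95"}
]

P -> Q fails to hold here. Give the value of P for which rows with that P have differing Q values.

P=R: rows 1, 17 → Q = 2, 2 ✓
P=P: rows 2, 7, 9, 15 → Q = 8, 8, 8, 8 ✓
P=S: rows 3, 4, 13 → Q = 1, 1, 1 ✓
P=Y: rows 5, 12, 14, 16 → Q = 1, 1, 1, 1 ✓
P=V: rows 6, 8, 10 → Q takes values {5, 11, 7} — violation
P=Q: row 11 → Q = 6 ✓
The only P value with inconsistent Q is P=V.

V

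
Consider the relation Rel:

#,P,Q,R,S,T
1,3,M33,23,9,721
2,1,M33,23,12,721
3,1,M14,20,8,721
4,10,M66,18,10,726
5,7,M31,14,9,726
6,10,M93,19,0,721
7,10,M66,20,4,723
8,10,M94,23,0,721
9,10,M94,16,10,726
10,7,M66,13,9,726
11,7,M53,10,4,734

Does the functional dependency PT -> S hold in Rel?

No

(P=3, T=721): row 1 → S = 9 ✓
(P=1, T=721): rows 2, 3 → S takes values {12, 8} — violation
(P=10, T=726): rows 4, 9 → S = 10, 10 ✓
(P=7, T=726): rows 5, 10 → S = 9, 9 ✓
(P=10, T=721): rows 6, 8 → S = 0, 0 ✓
(P=10, T=723): row 7 → S = 4 ✓
(P=7, T=734): row 11 → S = 4 ✓
Two rows agree on PT but differ on S, so PT -> S does not hold.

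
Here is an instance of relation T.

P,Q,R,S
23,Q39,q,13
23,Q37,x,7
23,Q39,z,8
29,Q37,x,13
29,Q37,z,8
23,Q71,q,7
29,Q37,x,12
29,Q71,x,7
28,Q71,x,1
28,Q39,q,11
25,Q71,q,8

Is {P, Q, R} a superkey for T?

Two distinct rows share (P=29, Q=Q37, R=x), so {P, Q, R} does not determine every attribute — not a superkey.

No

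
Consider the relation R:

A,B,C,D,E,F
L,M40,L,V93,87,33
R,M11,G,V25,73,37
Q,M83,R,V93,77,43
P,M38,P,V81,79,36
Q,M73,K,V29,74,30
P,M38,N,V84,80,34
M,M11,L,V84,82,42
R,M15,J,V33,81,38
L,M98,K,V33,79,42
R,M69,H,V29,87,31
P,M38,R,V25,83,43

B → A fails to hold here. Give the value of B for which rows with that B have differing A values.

B=M40: 1 row → A = L ✓
B=M11: 2 rows → A takes values {R, M} — violation
B=M83: 1 row → A = Q ✓
B=M38: 3 rows → A = P, P, P ✓
B=M73: 1 row → A = Q ✓
B=M15: 1 row → A = R ✓
B=M98: 1 row → A = L ✓
B=M69: 1 row → A = R ✓
The only B value with inconsistent A is B=M11.

M11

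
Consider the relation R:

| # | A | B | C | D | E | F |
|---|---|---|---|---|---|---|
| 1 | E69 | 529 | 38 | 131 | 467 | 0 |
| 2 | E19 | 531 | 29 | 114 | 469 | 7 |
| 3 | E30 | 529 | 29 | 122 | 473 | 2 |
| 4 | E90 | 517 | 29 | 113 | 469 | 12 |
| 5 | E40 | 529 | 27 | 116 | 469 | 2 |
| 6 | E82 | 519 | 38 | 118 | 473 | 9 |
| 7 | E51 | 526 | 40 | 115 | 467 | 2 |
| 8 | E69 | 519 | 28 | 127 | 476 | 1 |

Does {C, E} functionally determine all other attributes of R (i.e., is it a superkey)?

Rows 2 and 4 have the same {C, E} value (C=29, E=469) but are distinct tuples, so {C, E} does not determine every attribute — not a superkey.

No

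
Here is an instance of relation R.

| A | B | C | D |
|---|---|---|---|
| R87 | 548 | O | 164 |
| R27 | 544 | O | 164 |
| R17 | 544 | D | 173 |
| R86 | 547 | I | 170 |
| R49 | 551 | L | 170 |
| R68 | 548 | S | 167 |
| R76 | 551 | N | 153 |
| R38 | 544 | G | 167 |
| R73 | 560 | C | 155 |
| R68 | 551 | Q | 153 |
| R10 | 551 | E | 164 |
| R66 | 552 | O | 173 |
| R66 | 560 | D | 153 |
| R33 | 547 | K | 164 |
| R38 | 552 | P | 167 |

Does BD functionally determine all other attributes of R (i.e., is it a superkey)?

Two distinct rows share (B=551, D=153), so BD does not determine every attribute — not a superkey.

No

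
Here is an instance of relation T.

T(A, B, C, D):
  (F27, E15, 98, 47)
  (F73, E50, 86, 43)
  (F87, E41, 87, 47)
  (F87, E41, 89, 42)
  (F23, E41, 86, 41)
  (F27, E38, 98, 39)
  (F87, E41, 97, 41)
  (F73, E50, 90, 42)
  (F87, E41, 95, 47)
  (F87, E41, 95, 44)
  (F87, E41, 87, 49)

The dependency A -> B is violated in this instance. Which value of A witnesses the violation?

A=F27: 2 rows → B takes values {E15, E38} — violation
A=F73: 2 rows → B = E50, E50 ✓
A=F87: 6 rows → B = E41, E41, E41, E41, E41, E41 ✓
A=F23: 1 row → B = E41 ✓
The only A value with inconsistent B is A=F27.

F27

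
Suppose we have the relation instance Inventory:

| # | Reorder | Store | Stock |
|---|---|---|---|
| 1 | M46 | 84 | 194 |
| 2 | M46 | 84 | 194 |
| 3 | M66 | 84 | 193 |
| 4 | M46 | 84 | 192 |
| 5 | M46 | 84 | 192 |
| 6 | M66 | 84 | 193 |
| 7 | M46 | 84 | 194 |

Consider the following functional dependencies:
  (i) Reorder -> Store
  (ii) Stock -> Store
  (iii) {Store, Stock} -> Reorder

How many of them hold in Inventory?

3

(i) Reorder -> Store: every LHS value maps to a single RHS value — holds.
(ii) Stock -> Store: every LHS value maps to a single RHS value — holds.
(iii) {Store, Stock} -> Reorder: every LHS value maps to a single RHS value — holds.
3 of the 3 dependencies hold.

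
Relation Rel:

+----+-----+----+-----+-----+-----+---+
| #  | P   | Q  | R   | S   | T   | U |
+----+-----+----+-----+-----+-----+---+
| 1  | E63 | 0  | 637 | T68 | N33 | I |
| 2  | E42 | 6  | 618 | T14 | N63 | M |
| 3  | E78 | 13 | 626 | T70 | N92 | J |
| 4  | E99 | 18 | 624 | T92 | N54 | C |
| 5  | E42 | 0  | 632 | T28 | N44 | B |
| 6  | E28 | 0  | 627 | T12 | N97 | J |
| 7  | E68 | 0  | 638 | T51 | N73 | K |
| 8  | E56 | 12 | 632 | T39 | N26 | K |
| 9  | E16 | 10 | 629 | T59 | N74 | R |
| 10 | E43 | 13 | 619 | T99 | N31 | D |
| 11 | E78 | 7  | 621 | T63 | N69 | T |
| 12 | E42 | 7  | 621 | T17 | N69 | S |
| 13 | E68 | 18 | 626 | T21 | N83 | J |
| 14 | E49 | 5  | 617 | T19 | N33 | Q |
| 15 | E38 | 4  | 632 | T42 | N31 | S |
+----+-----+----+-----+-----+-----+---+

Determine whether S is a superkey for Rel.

Yes

All 15 rows have distinct S values, so S → (all attributes) holds and S is a superkey.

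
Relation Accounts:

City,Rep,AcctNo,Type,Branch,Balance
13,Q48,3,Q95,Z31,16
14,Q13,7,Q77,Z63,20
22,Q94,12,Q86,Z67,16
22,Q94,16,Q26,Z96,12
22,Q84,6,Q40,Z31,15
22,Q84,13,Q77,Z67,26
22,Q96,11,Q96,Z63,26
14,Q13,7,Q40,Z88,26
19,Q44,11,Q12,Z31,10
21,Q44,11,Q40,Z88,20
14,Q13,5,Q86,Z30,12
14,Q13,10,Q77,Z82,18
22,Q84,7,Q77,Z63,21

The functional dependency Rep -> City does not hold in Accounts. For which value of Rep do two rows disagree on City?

Q44

Rep=Q48: 1 row → City = 13 ✓
Rep=Q13: 4 rows → City = 14, 14, 14, 14 ✓
Rep=Q94: 2 rows → City = 22, 22 ✓
Rep=Q84: 3 rows → City = 22, 22, 22 ✓
Rep=Q96: 1 row → City = 22 ✓
Rep=Q44: 2 rows → City takes values {19, 21} — violation
The only Rep value with inconsistent City is Rep=Q44.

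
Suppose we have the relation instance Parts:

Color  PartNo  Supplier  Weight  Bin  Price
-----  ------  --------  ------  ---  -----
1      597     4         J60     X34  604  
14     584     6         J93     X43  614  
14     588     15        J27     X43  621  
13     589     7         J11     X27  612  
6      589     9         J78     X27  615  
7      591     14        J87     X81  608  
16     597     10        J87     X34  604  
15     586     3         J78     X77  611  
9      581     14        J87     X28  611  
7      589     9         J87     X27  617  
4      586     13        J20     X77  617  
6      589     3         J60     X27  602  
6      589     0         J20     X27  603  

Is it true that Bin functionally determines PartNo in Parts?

Bin=X34: 2 rows → PartNo = 597, 597 ✓
Bin=X43: 2 rows → PartNo takes values {584, 588} — violation
Bin=X27: 5 rows → PartNo = 589, 589, 589, 589, 589 ✓
Bin=X81: 1 row → PartNo = 591 ✓
Bin=X77: 2 rows → PartNo = 586, 586 ✓
Bin=X28: 1 row → PartNo = 581 ✓
Two rows agree on Bin but differ on PartNo, so Bin → PartNo does not hold.

No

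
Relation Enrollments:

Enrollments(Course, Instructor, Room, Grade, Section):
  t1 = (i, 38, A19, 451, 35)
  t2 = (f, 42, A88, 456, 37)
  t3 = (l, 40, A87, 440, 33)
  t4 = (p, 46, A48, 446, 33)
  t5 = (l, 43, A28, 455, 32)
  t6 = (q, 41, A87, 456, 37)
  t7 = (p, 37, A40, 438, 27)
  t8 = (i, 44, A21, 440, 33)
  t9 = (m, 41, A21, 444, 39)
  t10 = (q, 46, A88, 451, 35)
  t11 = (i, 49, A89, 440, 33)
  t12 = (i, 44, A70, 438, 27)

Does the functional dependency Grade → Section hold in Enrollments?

Grade=451: rows 1, 10 → Section = 35, 35 ✓
Grade=456: rows 2, 6 → Section = 37, 37 ✓
Grade=440: rows 3, 8, 11 → Section = 33, 33, 33 ✓
Grade=446: row 4 → Section = 33 ✓
Grade=455: row 5 → Section = 32 ✓
Grade=438: rows 7, 12 → Section = 27, 27 ✓
Grade=444: row 9 → Section = 39 ✓
Every Grade value is associated with a single Section value, so Grade → Section holds.

Yes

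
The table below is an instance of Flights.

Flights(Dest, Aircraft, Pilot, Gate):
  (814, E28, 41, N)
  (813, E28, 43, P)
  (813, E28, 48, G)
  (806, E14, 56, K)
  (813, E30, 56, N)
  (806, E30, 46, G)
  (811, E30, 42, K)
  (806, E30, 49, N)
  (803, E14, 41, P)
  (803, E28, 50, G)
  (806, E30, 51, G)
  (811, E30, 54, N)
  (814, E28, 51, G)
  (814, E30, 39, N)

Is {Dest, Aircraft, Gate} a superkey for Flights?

No

Two distinct rows share (Dest=806, Aircraft=E30, Gate=G), so {Dest, Aircraft, Gate} does not determine every attribute — not a superkey.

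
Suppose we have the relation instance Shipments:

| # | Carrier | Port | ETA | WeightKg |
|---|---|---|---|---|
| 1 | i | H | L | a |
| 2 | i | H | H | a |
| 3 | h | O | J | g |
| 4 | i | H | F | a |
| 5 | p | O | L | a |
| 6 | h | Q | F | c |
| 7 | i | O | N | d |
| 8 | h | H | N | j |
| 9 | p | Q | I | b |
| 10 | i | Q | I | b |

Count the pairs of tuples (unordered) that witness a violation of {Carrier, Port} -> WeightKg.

0

(Carrier=i, Port=H): all 3 rows agree on WeightKg — 0 pairs.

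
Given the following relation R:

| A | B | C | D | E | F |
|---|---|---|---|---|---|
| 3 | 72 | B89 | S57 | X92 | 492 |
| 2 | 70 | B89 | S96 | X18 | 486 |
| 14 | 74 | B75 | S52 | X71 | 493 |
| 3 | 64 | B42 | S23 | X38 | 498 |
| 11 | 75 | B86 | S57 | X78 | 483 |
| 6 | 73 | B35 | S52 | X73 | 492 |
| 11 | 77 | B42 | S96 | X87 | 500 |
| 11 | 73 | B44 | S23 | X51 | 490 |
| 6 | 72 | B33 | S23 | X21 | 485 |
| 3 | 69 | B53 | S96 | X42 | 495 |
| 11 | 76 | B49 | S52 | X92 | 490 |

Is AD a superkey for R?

All 11 rows have distinct AD values, so AD → (all attributes) holds and AD is a superkey.

Yes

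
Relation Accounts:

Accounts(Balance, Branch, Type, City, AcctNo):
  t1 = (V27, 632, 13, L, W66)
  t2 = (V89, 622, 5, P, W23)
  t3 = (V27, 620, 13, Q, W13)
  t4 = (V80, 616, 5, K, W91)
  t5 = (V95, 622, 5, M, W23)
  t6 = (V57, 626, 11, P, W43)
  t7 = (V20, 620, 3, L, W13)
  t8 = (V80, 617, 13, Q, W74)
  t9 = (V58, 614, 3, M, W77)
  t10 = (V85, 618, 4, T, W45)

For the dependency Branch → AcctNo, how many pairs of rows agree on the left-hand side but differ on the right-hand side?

Branch=622: all 2 rows agree on AcctNo — 0 pairs.
Branch=620: all 2 rows agree on AcctNo — 0 pairs.

0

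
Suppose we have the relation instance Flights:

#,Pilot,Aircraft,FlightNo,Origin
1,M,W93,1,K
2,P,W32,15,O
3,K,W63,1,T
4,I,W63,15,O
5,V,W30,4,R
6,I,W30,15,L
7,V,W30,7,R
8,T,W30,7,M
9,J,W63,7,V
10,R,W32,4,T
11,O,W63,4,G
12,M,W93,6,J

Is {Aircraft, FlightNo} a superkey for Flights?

Rows 7 and 8 have the same {Aircraft, FlightNo} value (Aircraft=W30, FlightNo=7) but are distinct tuples, so {Aircraft, FlightNo} does not determine every attribute — not a superkey.

No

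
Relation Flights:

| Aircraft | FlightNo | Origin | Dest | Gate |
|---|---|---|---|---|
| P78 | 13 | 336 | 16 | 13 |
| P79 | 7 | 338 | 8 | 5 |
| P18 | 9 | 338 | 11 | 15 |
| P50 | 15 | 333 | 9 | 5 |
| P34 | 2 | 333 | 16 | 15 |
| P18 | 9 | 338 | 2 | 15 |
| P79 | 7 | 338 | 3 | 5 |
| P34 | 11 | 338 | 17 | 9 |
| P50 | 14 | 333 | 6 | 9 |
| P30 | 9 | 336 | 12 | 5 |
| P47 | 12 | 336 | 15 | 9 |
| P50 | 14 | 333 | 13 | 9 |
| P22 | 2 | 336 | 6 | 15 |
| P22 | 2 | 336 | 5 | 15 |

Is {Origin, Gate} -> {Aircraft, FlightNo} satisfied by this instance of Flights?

(Origin=336, Gate=13): 1 row → {Aircraft,FlightNo} = (P78, 13) ✓
(Origin=338, Gate=5): 2 rows → {Aircraft,FlightNo} = (P79, 7), (P79, 7) ✓
(Origin=338, Gate=15): 2 rows → {Aircraft,FlightNo} = (P18, 9), (P18, 9) ✓
(Origin=333, Gate=5): 1 row → {Aircraft,FlightNo} = (P50, 15) ✓
(Origin=333, Gate=15): 1 row → {Aircraft,FlightNo} = (P34, 2) ✓
(Origin=338, Gate=9): 1 row → {Aircraft,FlightNo} = (P34, 11) ✓
(Origin=333, Gate=9): 2 rows → {Aircraft,FlightNo} = (P50, 14), (P50, 14) ✓
(Origin=336, Gate=5): 1 row → {Aircraft,FlightNo} = (P30, 9) ✓
(Origin=336, Gate=9): 1 row → {Aircraft,FlightNo} = (P47, 12) ✓
(Origin=336, Gate=15): 2 rows → {Aircraft,FlightNo} = (P22, 2), (P22, 2) ✓
Every {Origin, Gate} value is associated with a single {Aircraft, FlightNo} value, so {Origin, Gate} -> {Aircraft, FlightNo} holds.

Yes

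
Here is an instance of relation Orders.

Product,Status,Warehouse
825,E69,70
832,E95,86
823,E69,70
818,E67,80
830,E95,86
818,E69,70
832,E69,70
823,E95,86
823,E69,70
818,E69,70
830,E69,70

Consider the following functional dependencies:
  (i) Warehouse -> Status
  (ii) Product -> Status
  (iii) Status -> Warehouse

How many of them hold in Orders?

2

(i) Warehouse -> Status: every LHS value maps to a single RHS value — holds.
(ii) Product -> Status: Product=832: 2 rows → Status takes values {E95, E69} — violation; Product=823: 3 rows → Status takes values {E69, E95} — violation; Product=818: 3 rows → Status takes values {E67, E69} — violation; Product=830: 2 rows → Status takes values {E95, E69} — violation — fails.
(iii) Status -> Warehouse: every LHS value maps to a single RHS value — holds.
2 of the 3 dependencies hold.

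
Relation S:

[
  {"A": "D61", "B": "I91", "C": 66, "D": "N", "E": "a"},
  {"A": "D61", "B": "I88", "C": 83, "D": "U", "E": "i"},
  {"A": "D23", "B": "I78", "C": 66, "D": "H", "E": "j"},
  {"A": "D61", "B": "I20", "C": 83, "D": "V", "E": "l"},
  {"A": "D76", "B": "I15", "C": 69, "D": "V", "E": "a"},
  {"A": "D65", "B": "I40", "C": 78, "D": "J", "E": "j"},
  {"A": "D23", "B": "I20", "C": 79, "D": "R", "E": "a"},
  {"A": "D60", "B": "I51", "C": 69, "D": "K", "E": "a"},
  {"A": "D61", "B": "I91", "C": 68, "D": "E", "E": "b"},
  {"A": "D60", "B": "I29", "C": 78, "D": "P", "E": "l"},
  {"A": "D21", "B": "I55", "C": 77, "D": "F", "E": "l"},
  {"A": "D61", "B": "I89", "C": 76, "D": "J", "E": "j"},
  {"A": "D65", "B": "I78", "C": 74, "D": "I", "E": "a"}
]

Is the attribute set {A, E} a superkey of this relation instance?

All 13 rows have distinct {A, E} values, so {A, E} → (all attributes) holds and {A, E} is a superkey.

Yes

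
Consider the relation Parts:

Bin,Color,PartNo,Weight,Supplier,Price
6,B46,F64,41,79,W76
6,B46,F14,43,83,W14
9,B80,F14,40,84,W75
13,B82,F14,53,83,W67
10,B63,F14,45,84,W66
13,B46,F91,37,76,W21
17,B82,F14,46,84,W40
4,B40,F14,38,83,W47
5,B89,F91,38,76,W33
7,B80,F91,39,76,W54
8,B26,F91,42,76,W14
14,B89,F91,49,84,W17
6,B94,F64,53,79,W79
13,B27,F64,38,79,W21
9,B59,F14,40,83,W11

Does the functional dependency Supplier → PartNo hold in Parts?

Supplier=79: 3 rows → PartNo = F64, F64, F64 ✓
Supplier=83: 4 rows → PartNo = F14, F14, F14, F14 ✓
Supplier=84: 4 rows → PartNo takes values {F14, F91} — violation
Supplier=76: 4 rows → PartNo = F91, F91, F91, F91 ✓
Two rows agree on Supplier but differ on PartNo, so Supplier → PartNo does not hold.

No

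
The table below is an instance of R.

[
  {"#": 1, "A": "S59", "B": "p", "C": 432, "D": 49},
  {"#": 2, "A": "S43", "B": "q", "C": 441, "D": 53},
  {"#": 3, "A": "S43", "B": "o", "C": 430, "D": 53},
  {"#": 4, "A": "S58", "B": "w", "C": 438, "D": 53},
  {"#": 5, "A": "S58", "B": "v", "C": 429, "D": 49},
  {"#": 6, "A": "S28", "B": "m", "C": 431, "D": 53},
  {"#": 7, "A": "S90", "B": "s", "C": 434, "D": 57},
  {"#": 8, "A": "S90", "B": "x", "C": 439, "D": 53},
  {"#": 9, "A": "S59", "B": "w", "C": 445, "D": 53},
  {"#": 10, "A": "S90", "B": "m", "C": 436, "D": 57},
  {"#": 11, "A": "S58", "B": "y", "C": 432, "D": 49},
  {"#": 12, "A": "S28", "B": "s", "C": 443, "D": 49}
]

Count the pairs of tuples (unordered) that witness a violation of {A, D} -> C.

3

(A=S43, D=53): violating pairs (2,3) — 1 pair.
(A=S58, D=49): violating pairs (5,11) — 1 pair.
(A=S90, D=57): violating pairs (7,10) — 1 pair.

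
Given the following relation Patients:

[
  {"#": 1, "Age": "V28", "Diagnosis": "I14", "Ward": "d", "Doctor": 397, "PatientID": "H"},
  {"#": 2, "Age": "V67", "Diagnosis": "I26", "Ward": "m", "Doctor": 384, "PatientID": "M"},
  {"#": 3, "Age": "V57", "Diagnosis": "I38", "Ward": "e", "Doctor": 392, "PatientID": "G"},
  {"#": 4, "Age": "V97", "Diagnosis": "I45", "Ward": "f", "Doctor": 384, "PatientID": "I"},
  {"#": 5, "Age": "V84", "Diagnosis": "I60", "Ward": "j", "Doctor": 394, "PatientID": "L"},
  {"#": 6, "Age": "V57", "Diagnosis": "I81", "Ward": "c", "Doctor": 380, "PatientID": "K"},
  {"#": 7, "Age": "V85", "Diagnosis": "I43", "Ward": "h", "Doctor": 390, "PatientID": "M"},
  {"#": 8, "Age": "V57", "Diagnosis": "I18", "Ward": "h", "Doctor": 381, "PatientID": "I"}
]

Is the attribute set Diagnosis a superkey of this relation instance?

Yes

All 8 rows have distinct Diagnosis values, so Diagnosis → (all attributes) holds and Diagnosis is a superkey.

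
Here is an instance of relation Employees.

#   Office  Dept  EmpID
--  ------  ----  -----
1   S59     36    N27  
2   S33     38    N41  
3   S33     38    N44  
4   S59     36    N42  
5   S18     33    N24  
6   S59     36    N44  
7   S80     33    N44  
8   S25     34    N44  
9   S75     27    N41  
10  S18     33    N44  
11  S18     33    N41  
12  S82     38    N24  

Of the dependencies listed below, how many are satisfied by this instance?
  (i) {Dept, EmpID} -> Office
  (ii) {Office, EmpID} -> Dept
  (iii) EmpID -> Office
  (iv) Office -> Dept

2

(i) {Dept, EmpID} -> Office: (Dept=33, EmpID=N44): rows 7, 10 → Office takes values {S80, S18} — violation — fails.
(ii) {Office, EmpID} -> Dept: every LHS value maps to a single RHS value — holds.
(iii) EmpID -> Office: EmpID=N41: rows 2, 9, 11 → Office takes values {S33, S75, S18} — violation; EmpID=N44: rows 3, 6, 7, 8, 10 → Office takes values {S33, S59, S80, S25, S18} — violation; EmpID=N24: rows 5, 12 → Office takes values {S18, S82} — violation — fails.
(iv) Office -> Dept: every LHS value maps to a single RHS value — holds.
2 of the 4 dependencies hold.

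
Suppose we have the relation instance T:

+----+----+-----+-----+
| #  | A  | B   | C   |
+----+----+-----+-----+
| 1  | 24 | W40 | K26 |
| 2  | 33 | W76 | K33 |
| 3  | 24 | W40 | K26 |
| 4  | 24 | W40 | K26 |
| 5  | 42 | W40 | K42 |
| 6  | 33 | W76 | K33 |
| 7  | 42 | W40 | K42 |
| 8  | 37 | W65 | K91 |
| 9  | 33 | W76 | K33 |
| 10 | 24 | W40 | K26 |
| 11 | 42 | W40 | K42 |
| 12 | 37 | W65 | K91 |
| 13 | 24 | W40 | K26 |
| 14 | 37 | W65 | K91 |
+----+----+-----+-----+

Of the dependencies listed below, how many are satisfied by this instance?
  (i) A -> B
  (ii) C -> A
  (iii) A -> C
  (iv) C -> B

4

(i) A -> B: every LHS value maps to a single RHS value — holds.
(ii) C -> A: every LHS value maps to a single RHS value — holds.
(iii) A -> C: every LHS value maps to a single RHS value — holds.
(iv) C -> B: every LHS value maps to a single RHS value — holds.
4 of the 4 dependencies hold.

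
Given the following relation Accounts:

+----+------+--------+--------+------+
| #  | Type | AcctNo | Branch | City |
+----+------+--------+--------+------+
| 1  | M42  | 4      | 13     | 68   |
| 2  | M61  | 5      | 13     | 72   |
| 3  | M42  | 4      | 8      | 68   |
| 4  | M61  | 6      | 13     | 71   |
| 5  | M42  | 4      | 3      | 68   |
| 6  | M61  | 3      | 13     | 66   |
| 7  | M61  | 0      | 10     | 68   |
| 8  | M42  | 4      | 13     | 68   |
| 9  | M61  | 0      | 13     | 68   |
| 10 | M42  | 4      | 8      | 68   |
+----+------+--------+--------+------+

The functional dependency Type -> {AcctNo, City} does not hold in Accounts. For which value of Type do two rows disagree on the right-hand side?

M61

Type=M42: rows 1, 3, 5, 8, 10 → {AcctNo,City} = (4, 68), (4, 68), (4, 68), (4, 68), (4, 68) ✓
Type=M61: rows 2, 4, 6, 7, 9 → {AcctNo,City} takes values {(5, 72), (6, 71), (3, 66), (0, 68)} — violation
The only Type value with inconsistent RHS is Type=M61.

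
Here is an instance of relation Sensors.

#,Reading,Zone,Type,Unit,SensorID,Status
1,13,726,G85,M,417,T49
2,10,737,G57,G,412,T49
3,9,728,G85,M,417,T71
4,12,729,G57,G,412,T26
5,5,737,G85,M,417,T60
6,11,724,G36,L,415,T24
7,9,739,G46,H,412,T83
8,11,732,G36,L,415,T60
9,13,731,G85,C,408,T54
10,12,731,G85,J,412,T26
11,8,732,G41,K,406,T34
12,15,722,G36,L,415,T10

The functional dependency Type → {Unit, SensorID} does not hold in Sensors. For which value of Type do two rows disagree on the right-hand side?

G85

Type=G85: rows 1, 3, 5, 9, 10 → {Unit,SensorID} takes values {(M, 417), (C, 408), (J, 412)} — violation
Type=G57: rows 2, 4 → {Unit,SensorID} = (G, 412), (G, 412) ✓
Type=G36: rows 6, 8, 12 → {Unit,SensorID} = (L, 415), (L, 415), (L, 415) ✓
Type=G46: row 7 → {Unit,SensorID} = (H, 412) ✓
Type=G41: row 11 → {Unit,SensorID} = (K, 406) ✓
The only Type value with inconsistent RHS is Type=G85.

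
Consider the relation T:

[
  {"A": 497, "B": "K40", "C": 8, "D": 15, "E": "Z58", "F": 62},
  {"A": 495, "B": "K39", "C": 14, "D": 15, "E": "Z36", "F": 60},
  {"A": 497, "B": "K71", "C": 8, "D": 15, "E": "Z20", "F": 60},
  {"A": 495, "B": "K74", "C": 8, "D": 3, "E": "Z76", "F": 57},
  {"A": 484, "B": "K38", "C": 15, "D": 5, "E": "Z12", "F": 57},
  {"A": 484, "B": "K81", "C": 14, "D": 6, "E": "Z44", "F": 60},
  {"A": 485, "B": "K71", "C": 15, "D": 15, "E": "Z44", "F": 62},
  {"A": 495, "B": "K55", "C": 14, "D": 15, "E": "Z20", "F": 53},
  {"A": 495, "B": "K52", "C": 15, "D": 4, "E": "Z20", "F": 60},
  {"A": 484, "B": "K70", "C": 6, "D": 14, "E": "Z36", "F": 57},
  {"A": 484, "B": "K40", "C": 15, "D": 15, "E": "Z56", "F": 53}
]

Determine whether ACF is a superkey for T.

Yes

All 11 rows have distinct ACF values, so ACF → (all attributes) holds and ACF is a superkey.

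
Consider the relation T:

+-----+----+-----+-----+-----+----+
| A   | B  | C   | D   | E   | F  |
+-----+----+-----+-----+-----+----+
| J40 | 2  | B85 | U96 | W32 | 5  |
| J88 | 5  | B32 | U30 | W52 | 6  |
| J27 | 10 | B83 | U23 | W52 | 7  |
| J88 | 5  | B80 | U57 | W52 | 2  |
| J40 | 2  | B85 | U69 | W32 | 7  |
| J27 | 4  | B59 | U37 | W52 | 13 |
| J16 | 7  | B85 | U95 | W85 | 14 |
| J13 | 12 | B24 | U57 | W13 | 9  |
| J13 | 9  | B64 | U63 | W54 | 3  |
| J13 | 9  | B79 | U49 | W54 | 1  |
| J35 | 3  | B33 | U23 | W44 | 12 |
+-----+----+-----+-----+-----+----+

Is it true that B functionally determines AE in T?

B=2: 2 rows → {A,E} = (J40, W32), (J40, W32) ✓
B=5: 2 rows → {A,E} = (J88, W52), (J88, W52) ✓
B=10: 1 row → {A,E} = (J27, W52) ✓
B=4: 1 row → {A,E} = (J27, W52) ✓
B=7: 1 row → {A,E} = (J16, W85) ✓
B=12: 1 row → {A,E} = (J13, W13) ✓
B=9: 2 rows → {A,E} = (J13, W54), (J13, W54) ✓
B=3: 1 row → {A,E} = (J35, W44) ✓
Every B value is associated with a single AE value, so B -> AE holds.

Yes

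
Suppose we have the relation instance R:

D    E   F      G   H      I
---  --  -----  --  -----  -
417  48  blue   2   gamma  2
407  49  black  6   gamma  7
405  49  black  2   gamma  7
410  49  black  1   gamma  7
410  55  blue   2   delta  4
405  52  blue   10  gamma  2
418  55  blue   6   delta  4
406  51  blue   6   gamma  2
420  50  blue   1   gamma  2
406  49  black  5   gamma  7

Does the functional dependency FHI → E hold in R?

No

(F=blue, H=gamma, I=2): 4 rows → E takes values {48, 52, 51, 50} — violation
(F=black, H=gamma, I=7): 4 rows → E = 49, 49, 49, 49 ✓
(F=blue, H=delta, I=4): 2 rows → E = 55, 55 ✓
Two rows agree on FHI but differ on E, so FHI → E does not hold.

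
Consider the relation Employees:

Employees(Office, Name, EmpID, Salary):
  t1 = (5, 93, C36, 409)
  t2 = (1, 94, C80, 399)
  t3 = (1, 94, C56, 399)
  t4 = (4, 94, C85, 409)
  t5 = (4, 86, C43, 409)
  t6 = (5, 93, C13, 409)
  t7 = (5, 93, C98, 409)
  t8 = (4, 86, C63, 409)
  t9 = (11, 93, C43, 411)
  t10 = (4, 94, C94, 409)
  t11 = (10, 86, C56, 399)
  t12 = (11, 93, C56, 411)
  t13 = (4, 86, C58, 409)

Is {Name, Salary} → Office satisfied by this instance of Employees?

Yes

(Name=93, Salary=409): rows 1, 6, 7 → Office = 5, 5, 5 ✓
(Name=94, Salary=399): rows 2, 3 → Office = 1, 1 ✓
(Name=94, Salary=409): rows 4, 10 → Office = 4, 4 ✓
(Name=86, Salary=409): rows 5, 8, 13 → Office = 4, 4, 4 ✓
(Name=93, Salary=411): rows 9, 12 → Office = 11, 11 ✓
(Name=86, Salary=399): row 11 → Office = 10 ✓
Every {Name, Salary} value is associated with a single Office value, so {Name, Salary} → Office holds.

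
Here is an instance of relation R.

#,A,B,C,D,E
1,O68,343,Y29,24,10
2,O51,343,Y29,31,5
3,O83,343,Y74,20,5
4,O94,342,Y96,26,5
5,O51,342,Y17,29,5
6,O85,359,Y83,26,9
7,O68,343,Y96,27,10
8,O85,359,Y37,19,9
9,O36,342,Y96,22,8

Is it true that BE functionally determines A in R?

No

(B=343, E=10): rows 1, 7 → A = O68, O68 ✓
(B=343, E=5): rows 2, 3 → A takes values {O51, O83} — violation
(B=342, E=5): rows 4, 5 → A takes values {O94, O51} — violation
(B=359, E=9): rows 6, 8 → A = O85, O85 ✓
(B=342, E=8): row 9 → A = O36 ✓
Two rows agree on BE but differ on A, so BE -> A does not hold.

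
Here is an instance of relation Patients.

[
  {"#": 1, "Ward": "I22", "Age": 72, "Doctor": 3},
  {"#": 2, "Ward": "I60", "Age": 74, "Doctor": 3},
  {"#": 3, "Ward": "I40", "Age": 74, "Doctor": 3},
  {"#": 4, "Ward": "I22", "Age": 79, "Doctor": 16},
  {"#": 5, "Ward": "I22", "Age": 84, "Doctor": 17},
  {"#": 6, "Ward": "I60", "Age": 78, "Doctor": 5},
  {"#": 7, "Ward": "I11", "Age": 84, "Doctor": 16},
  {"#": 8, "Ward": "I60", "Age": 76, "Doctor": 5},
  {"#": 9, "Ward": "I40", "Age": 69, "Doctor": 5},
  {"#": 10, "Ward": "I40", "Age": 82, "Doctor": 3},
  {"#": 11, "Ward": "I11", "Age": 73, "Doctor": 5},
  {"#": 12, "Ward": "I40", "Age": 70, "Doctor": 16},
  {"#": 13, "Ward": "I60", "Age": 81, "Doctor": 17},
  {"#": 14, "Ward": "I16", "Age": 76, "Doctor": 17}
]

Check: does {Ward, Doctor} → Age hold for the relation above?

(Ward=I22, Doctor=3): row 1 → Age = 72 ✓
(Ward=I60, Doctor=3): row 2 → Age = 74 ✓
(Ward=I40, Doctor=3): rows 3, 10 → Age takes values {74, 82} — violation
(Ward=I22, Doctor=16): row 4 → Age = 79 ✓
(Ward=I22, Doctor=17): row 5 → Age = 84 ✓
(Ward=I60, Doctor=5): rows 6, 8 → Age takes values {78, 76} — violation
(Ward=I11, Doctor=16): row 7 → Age = 84 ✓
(Ward=I40, Doctor=5): row 9 → Age = 69 ✓
(Ward=I11, Doctor=5): row 11 → Age = 73 ✓
(Ward=I40, Doctor=16): row 12 → Age = 70 ✓
(Ward=I60, Doctor=17): row 13 → Age = 81 ✓
(Ward=I16, Doctor=17): row 14 → Age = 76 ✓
Two rows agree on {Ward, Doctor} but differ on Age, so {Ward, Doctor} → Age does not hold.

No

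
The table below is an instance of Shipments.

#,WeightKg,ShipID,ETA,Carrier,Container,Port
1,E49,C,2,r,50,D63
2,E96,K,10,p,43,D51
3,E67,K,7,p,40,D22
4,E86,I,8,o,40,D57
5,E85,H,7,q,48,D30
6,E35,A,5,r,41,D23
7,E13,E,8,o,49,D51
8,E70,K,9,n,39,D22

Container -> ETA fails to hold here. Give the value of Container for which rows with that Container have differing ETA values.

40

Container=50: row 1 → ETA = 2 ✓
Container=43: row 2 → ETA = 10 ✓
Container=40: rows 3, 4 → ETA takes values {7, 8} — violation
Container=48: row 5 → ETA = 7 ✓
Container=41: row 6 → ETA = 5 ✓
Container=49: row 7 → ETA = 8 ✓
Container=39: row 8 → ETA = 9 ✓
The only Container value with inconsistent ETA is Container=40.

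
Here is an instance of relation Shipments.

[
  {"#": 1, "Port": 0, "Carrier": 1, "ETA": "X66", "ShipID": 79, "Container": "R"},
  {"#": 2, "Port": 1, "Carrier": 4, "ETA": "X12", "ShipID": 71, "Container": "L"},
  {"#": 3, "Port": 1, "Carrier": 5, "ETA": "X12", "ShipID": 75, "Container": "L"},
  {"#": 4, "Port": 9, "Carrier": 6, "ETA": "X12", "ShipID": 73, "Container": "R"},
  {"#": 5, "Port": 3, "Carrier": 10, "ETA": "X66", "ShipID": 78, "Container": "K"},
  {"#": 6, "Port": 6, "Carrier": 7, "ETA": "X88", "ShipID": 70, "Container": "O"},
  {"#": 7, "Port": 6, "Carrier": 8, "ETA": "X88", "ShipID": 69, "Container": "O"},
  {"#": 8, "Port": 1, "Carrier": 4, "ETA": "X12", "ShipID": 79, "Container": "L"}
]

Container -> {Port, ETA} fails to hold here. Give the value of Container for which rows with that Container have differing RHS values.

Container=R: rows 1, 4 → {Port,ETA} takes values {(0, X66), (9, X12)} — violation
Container=L: rows 2, 3, 8 → {Port,ETA} = (1, X12), (1, X12), (1, X12) ✓
Container=K: row 5 → {Port,ETA} = (3, X66) ✓
Container=O: rows 6, 7 → {Port,ETA} = (6, X88), (6, X88) ✓
The only Container value with inconsistent RHS is Container=R.

R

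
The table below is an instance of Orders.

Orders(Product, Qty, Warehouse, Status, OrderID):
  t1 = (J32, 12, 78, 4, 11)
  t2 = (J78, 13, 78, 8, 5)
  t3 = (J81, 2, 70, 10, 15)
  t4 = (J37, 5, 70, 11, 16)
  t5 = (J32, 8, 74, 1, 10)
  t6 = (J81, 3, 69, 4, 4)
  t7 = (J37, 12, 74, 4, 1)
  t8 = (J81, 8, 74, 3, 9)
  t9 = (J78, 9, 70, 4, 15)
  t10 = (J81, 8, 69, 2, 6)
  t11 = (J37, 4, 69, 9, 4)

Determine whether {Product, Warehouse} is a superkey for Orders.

Rows 6 and 10 have the same {Product, Warehouse} value (Product=J81, Warehouse=69) but are distinct tuples, so {Product, Warehouse} does not determine every attribute — not a superkey.

No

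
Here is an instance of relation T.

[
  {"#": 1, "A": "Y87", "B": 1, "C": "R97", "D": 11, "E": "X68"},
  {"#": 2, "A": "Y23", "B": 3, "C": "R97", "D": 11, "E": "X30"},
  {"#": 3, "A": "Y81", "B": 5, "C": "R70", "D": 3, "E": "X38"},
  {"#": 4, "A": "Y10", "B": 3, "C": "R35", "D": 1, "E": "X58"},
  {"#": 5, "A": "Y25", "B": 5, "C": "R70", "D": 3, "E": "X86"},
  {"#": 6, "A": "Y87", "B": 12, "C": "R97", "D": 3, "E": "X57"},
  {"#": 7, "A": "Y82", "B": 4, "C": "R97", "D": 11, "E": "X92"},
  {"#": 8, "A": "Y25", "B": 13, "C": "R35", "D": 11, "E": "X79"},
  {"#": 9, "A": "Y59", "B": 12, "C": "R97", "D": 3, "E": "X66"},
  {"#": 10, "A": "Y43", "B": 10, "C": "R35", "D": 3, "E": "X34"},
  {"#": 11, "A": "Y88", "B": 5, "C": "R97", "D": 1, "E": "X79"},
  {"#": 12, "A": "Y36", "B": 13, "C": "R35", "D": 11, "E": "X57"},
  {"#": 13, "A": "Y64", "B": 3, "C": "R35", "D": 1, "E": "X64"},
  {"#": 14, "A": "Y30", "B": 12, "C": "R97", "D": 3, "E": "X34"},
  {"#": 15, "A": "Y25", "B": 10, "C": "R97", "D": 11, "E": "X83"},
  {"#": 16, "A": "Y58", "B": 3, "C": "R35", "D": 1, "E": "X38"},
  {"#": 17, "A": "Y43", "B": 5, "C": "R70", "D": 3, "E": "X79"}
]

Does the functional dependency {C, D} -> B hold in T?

No

(C=R97, D=11): rows 1, 2, 7, 15 → B takes values {1, 3, 4, 10} — violation
(C=R70, D=3): rows 3, 5, 17 → B = 5, 5, 5 ✓
(C=R35, D=1): rows 4, 13, 16 → B = 3, 3, 3 ✓
(C=R97, D=3): rows 6, 9, 14 → B = 12, 12, 12 ✓
(C=R35, D=11): rows 8, 12 → B = 13, 13 ✓
(C=R35, D=3): row 10 → B = 10 ✓
(C=R97, D=1): row 11 → B = 5 ✓
Two rows agree on {C, D} but differ on B, so {C, D} -> B does not hold.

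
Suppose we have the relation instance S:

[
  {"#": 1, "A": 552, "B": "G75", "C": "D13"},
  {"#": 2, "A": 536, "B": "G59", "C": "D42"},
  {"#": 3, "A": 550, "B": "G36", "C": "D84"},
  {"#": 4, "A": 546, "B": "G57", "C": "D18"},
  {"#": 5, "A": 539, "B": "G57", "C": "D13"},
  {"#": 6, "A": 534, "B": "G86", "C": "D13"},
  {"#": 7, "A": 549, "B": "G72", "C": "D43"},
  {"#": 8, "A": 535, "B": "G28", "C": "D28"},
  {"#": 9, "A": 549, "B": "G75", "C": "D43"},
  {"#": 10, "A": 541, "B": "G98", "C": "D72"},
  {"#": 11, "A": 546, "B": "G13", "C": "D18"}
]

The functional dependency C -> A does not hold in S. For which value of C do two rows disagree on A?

D13

C=D13: rows 1, 5, 6 → A takes values {552, 539, 534} — violation
C=D42: row 2 → A = 536 ✓
C=D84: row 3 → A = 550 ✓
C=D18: rows 4, 11 → A = 546, 546 ✓
C=D43: rows 7, 9 → A = 549, 549 ✓
C=D28: row 8 → A = 535 ✓
C=D72: row 10 → A = 541 ✓
The only C value with inconsistent A is C=D13.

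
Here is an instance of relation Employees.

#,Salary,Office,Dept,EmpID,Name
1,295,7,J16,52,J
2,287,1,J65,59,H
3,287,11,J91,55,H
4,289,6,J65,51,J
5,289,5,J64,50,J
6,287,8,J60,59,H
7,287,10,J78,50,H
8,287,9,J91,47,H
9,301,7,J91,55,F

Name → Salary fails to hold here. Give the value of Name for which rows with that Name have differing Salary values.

Name=J: rows 1, 4, 5 → Salary takes values {295, 289} — violation
Name=H: rows 2, 3, 6, 7, 8 → Salary = 287, 287, 287, 287, 287 ✓
Name=F: row 9 → Salary = 301 ✓
The only Name value with inconsistent Salary is Name=J.

J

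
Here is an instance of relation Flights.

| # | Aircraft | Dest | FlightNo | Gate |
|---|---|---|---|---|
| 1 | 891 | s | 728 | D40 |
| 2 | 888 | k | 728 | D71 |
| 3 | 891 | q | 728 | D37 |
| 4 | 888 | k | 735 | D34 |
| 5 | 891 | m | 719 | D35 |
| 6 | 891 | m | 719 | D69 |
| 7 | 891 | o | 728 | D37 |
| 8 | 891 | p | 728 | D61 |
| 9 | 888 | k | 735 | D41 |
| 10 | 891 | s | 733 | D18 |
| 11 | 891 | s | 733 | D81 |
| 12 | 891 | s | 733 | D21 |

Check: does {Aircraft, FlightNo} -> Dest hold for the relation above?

No

(Aircraft=891, FlightNo=728): rows 1, 3, 7, 8 → Dest takes values {s, q, o, p} — violation
(Aircraft=888, FlightNo=728): row 2 → Dest = k ✓
(Aircraft=888, FlightNo=735): rows 4, 9 → Dest = k, k ✓
(Aircraft=891, FlightNo=719): rows 5, 6 → Dest = m, m ✓
(Aircraft=891, FlightNo=733): rows 10, 11, 12 → Dest = s, s, s ✓
Two rows agree on {Aircraft, FlightNo} but differ on Dest, so {Aircraft, FlightNo} -> Dest does not hold.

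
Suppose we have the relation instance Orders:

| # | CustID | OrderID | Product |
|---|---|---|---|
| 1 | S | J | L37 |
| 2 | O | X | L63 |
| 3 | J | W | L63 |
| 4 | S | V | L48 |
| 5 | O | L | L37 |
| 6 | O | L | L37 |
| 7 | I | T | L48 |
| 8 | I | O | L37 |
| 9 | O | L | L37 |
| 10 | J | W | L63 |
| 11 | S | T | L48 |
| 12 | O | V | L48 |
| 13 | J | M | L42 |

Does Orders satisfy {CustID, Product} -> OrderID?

(CustID=S, Product=L37): row 1 → OrderID = J ✓
(CustID=O, Product=L63): row 2 → OrderID = X ✓
(CustID=J, Product=L63): rows 3, 10 → OrderID = W, W ✓
(CustID=S, Product=L48): rows 4, 11 → OrderID takes values {V, T} — violation
(CustID=O, Product=L37): rows 5, 6, 9 → OrderID = L, L, L ✓
(CustID=I, Product=L48): row 7 → OrderID = T ✓
(CustID=I, Product=L37): row 8 → OrderID = O ✓
(CustID=O, Product=L48): row 12 → OrderID = V ✓
(CustID=J, Product=L42): row 13 → OrderID = M ✓
Two rows agree on {CustID, Product} but differ on OrderID, so {CustID, Product} -> OrderID does not hold.

No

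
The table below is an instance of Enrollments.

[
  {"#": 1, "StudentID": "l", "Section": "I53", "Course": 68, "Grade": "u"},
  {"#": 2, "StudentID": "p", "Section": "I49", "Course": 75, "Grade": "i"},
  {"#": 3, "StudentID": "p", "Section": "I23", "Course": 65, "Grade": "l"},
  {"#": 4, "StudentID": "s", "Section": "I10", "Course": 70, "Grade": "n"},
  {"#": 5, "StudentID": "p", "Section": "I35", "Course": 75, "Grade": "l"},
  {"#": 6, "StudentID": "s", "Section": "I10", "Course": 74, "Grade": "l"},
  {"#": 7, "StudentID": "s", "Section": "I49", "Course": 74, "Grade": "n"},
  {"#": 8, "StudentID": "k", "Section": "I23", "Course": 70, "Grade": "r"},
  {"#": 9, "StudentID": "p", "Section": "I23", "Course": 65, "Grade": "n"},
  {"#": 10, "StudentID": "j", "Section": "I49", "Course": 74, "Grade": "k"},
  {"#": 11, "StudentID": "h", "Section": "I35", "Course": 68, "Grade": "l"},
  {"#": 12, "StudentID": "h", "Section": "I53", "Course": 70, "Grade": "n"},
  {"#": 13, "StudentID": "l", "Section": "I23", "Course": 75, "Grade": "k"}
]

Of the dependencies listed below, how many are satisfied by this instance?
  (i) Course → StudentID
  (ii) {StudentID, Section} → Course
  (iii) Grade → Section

(i) Course → StudentID: Course=68: rows 1, 11 → StudentID takes values {l, h} — violation; Course=75: rows 2, 5, 13 → StudentID takes values {p, l} — violation; Course=70: rows 4, 8, 12 → StudentID takes values {s, k, h} — violation; Course=74: rows 6, 7, 10 → StudentID takes values {s, j} — violation — fails.
(ii) {StudentID, Section} → Course: (StudentID=s, Section=I10): rows 4, 6 → Course takes values {70, 74} — violation — fails.
(iii) Grade → Section: Grade=l: rows 3, 5, 6, 11 → Section takes values {I23, I35, I10} — violation; Grade=n: rows 4, 7, 9, 12 → Section takes values {I10, I49, I23, I53} — violation; Grade=k: rows 10, 13 → Section takes values {I49, I23} — violation — fails.
None of the 3 dependencies hold.

0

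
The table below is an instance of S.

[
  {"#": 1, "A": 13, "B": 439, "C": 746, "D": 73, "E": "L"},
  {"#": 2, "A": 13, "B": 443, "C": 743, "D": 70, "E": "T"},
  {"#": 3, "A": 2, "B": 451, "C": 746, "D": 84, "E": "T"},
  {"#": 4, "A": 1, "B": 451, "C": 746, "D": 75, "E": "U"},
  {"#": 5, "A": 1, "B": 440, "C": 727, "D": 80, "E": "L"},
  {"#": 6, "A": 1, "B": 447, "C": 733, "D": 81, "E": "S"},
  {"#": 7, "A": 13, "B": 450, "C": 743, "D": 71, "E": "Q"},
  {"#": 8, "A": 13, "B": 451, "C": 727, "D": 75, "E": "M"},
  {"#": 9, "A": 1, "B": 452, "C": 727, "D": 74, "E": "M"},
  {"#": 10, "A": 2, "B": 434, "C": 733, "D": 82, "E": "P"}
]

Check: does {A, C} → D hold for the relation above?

No

(A=13, C=746): row 1 → D = 73 ✓
(A=13, C=743): rows 2, 7 → D takes values {70, 71} — violation
(A=2, C=746): row 3 → D = 84 ✓
(A=1, C=746): row 4 → D = 75 ✓
(A=1, C=727): rows 5, 9 → D takes values {80, 74} — violation
(A=1, C=733): row 6 → D = 81 ✓
(A=13, C=727): row 8 → D = 75 ✓
(A=2, C=733): row 10 → D = 82 ✓
Two rows agree on {A, C} but differ on D, so {A, C} → D does not hold.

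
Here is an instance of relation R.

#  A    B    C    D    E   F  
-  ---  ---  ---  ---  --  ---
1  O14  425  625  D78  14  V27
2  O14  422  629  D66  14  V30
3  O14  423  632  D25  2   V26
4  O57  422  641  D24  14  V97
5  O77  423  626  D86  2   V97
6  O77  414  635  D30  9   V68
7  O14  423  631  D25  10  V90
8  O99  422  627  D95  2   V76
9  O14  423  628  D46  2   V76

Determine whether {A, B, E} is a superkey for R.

Rows 3 and 9 have the same {A, B, E} value (A=O14, B=423, E=2) but are distinct tuples, so {A, B, E} does not determine every attribute — not a superkey.

No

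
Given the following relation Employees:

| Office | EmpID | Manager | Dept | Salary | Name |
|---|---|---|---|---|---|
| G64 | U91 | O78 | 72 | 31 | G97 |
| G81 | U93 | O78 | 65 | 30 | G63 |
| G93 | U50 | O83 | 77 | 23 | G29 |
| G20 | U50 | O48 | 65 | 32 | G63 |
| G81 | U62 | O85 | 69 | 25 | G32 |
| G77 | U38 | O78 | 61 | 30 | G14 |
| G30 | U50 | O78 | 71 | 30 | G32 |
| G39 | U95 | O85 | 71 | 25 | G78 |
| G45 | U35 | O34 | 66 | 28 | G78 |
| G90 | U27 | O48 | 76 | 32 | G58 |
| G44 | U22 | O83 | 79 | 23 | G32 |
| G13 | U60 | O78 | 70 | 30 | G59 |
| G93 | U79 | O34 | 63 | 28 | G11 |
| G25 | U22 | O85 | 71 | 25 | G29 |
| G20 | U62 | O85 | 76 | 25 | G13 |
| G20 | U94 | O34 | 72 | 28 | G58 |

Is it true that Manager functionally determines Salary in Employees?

Manager=O78: 5 rows → Salary takes values {31, 30} — violation
Manager=O83: 2 rows → Salary = 23, 23 ✓
Manager=O48: 2 rows → Salary = 32, 32 ✓
Manager=O85: 4 rows → Salary = 25, 25, 25, 25 ✓
Manager=O34: 3 rows → Salary = 28, 28, 28 ✓
Two rows agree on Manager but differ on Salary, so Manager -> Salary does not hold.

No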